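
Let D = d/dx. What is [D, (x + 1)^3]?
3 \left(x + 1\right)^{2}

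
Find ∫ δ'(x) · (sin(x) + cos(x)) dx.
-1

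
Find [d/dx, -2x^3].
- 6 x^{2}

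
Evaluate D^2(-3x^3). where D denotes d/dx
- 18 x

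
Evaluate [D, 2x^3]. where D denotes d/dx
6 x^{2}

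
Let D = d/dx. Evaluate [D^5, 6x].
30D^{4}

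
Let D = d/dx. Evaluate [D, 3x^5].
15 x^{4}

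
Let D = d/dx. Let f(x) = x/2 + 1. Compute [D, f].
\frac{1}{2}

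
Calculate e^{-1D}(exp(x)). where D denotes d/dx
e^{x - 1}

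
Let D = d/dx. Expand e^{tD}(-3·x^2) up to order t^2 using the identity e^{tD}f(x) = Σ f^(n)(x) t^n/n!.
- 3 t^{2} - 6 t x - 3 x^{2}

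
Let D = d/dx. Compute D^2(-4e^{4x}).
- 64 e^{4 x}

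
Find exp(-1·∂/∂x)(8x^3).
8 x^{3} - 24 x^{2} + 24 x - 8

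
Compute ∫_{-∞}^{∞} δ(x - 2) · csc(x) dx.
\csc{\left(2 \right)}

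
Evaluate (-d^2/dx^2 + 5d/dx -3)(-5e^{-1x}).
45 e^{- x}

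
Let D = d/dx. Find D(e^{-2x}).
- 2 e^{- 2 x}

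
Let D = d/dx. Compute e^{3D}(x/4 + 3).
\frac{x}{4} + \frac{15}{4}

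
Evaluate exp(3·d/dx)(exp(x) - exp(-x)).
2 \sinh{\left(x + 3 \right)}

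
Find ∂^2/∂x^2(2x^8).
112 x^{6}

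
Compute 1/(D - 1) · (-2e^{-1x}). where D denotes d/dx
e^{- x}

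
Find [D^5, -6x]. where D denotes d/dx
-30D^{4}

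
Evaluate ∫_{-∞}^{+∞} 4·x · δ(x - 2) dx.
8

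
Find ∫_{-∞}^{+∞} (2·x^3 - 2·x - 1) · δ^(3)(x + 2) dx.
-12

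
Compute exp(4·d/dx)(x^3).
x^{3} + 12 x^{2} + 48 x + 64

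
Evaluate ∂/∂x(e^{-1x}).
- e^{- x}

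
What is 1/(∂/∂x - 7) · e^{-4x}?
- \frac{e^{- 4 x}}{11}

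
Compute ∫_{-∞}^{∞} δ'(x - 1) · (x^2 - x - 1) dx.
-1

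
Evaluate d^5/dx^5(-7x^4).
0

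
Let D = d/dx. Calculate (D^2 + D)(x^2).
2 x + 2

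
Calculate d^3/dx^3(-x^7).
- 210 x^{4}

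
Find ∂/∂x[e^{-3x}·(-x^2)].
x \left(3 x - 2\right) e^{- 3 x}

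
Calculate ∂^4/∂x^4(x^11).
7920 x^{7}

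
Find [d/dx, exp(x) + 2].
e^{x}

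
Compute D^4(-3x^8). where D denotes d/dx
- 5040 x^{4}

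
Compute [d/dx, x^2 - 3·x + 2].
2 x - 3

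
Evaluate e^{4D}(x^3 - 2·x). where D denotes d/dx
x^{3} + 12 x^{2} + 46 x + 56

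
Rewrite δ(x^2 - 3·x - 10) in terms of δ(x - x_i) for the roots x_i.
\frac{\delta(x + 2) + \delta(x - 5)}{7}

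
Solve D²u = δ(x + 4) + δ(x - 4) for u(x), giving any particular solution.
\frac{|x + 4|}{2} + \frac{|x - 4|}{2}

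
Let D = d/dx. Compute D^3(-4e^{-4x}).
256 e^{- 4 x}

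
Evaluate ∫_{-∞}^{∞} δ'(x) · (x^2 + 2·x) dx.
-2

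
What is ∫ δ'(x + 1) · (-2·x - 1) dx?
2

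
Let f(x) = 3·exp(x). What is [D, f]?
3 e^{x}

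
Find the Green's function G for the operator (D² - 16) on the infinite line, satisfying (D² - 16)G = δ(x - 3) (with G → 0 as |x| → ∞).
-\frac{e^{-4|x - 3|}}{8}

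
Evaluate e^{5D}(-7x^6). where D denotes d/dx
- 7 x^{6} - 210 x^{5} - 2625 x^{4} - 17500 x^{3} - 65625 x^{2} - 131250 x - 109375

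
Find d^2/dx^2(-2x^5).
- 40 x^{3}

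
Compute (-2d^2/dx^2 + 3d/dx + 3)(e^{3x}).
- 6 e^{3 x}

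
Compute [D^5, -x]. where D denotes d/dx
-5D^{4}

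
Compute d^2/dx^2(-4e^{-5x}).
- 100 e^{- 5 x}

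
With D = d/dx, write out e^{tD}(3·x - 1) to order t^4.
3 t + 3 x - 1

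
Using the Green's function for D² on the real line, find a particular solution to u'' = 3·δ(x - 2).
\frac{3|x - 2|}{2}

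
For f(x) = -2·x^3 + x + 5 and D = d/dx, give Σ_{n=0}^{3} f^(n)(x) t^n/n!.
- 2 t^{3} - 6 t^{2} x - t \left(6 x^{2} - 1\right) - 2 x^{3} + x + 5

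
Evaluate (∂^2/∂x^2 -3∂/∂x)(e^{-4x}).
28 e^{- 4 x}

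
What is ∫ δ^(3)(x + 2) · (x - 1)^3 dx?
-6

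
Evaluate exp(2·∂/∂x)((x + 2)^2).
x^{2} + 8 x + 16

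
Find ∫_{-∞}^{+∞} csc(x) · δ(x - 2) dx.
\csc{\left(2 \right)}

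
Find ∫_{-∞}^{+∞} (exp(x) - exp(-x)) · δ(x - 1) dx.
2 \sinh{\left(1 \right)}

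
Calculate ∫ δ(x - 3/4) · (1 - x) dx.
\frac{1}{4}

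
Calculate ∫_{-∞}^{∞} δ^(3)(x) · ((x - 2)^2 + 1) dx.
0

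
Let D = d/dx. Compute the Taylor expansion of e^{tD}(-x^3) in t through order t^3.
- t^{3} - 3 t^{2} x - 3 t x^{2} - x^{3}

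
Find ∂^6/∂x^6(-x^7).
- 5040 x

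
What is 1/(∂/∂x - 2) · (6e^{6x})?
\frac{3 e^{6 x}}{2}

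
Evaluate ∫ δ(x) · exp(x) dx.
1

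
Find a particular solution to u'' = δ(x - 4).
\frac{|x - 4|}{2}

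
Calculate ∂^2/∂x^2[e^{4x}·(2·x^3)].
4 x \left(8 x^{2} + 12 x + 3\right) e^{4 x}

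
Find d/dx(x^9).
9 x^{8}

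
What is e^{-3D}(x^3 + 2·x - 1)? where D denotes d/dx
x^{3} - 9 x^{2} + 29 x - 34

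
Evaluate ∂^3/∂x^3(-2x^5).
- 120 x^{2}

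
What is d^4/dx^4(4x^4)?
96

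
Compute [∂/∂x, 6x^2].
12 x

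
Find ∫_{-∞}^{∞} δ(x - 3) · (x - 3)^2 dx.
0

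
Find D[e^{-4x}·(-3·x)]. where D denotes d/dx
3 \left(4 x - 1\right) e^{- 4 x}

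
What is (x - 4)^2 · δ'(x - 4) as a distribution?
0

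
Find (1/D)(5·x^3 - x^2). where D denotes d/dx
\frac{5 x^{4}}{4} - \frac{x^{3}}{3}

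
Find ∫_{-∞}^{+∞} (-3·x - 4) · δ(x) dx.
-4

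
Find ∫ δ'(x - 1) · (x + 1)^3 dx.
-12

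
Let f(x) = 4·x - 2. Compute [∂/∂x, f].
4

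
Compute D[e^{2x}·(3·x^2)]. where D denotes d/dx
6 x \left(x + 1\right) e^{2 x}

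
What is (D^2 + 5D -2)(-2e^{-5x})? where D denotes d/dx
4 e^{- 5 x}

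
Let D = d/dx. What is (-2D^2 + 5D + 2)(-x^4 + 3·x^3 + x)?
- 2 x^{4} - 14 x^{3} + 69 x^{2} - 34 x + 5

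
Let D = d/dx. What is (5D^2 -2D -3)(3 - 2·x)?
6 x - 5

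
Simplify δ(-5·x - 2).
\frac{\delta(x + 2/5)}{5}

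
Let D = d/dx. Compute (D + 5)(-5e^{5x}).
- 50 e^{5 x}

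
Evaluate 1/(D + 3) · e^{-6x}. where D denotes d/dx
- \frac{e^{- 6 x}}{3}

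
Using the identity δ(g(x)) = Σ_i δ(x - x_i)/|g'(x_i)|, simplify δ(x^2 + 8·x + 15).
\frac{\delta(x + 3) + \delta(x + 5)}{2}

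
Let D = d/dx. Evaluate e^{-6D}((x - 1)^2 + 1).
x^{2} - 14 x + 50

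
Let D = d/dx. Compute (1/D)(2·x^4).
\frac{2 x^{5}}{5}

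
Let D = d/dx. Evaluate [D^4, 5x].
20D^{3}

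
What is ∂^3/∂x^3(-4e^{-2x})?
32 e^{- 2 x}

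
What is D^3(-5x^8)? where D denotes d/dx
- 1680 x^{5}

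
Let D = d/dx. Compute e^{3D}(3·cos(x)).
3 \cos{\left(x + 3 \right)}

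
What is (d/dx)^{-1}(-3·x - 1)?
- \frac{3 x^{2}}{2} - x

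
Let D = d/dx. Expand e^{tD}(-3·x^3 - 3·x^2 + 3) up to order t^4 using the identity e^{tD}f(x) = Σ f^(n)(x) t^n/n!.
- 3 t^{3} - 3 t^{2} \left(3 x + 1\right) - 3 t x \left(3 x + 2\right) - 3 x^{3} - 3 x^{2} + 3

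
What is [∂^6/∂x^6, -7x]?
-42\frac{d^{5}}{dx^{5}}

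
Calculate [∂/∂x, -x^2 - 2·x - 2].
- 2 x - 2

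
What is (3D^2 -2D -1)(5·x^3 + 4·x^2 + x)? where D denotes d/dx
- 5 x^{3} - 34 x^{2} + 73 x + 22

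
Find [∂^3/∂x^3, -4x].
-12\frac{d^{2}}{dx^{2}}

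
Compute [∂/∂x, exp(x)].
e^{x}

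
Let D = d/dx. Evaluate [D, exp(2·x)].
2 e^{2 x}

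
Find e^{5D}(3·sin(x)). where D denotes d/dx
3 \sin{\left(x + 5 \right)}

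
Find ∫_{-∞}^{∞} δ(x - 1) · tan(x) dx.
\tan{\left(1 \right)}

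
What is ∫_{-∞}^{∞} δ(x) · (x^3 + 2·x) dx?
0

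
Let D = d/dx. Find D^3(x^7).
210 x^{4}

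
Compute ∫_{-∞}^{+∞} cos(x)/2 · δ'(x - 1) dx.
\frac{\sin{\left(1 \right)}}{2}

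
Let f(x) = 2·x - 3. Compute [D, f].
2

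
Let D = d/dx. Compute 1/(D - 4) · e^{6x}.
\frac{e^{6 x}}{2}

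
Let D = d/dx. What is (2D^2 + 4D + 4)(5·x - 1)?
20 x + 16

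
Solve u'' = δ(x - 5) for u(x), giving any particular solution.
\frac{|x - 5|}{2}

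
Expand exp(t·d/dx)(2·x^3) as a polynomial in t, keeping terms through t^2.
2 x \left(3 t^{2} + 3 t x + x^{2}\right)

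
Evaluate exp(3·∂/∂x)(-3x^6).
- 3 x^{6} - 54 x^{5} - 405 x^{4} - 1620 x^{3} - 3645 x^{2} - 4374 x - 2187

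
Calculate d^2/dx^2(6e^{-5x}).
150 e^{- 5 x}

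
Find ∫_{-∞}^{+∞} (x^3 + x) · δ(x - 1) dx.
2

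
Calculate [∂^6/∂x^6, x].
6\frac{d^{5}}{dx^{5}}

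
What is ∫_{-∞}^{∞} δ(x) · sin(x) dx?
0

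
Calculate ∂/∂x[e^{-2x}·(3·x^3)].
x^{2} \left(9 - 6 x\right) e^{- 2 x}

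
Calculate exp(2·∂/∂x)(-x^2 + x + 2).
x \left(- x - 3\right)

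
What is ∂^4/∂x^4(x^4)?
24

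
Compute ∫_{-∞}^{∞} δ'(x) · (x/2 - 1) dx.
- \frac{1}{2}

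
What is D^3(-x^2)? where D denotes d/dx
0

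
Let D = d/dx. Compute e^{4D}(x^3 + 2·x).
x^{3} + 12 x^{2} + 50 x + 72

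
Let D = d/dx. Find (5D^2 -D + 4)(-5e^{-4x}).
- 440 e^{- 4 x}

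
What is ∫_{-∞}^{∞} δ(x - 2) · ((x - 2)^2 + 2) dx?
2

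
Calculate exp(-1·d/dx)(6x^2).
6 x^{2} - 12 x + 6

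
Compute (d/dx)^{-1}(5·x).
\frac{5 x^{2}}{2}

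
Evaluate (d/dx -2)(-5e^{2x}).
0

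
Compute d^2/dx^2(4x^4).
48 x^{2}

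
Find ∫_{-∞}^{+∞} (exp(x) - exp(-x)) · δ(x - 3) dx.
2 \sinh{\left(3 \right)}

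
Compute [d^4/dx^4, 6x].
24\frac{d^{3}}{dx^{3}}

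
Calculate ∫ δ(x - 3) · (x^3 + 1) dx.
28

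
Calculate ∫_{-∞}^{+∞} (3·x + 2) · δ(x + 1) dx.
-1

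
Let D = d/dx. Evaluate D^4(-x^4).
-24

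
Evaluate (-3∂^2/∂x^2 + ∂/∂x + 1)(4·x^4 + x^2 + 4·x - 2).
4 x^{4} + 16 x^{3} - 143 x^{2} + 6 x - 4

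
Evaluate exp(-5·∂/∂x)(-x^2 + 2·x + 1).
- x^{2} + 12 x - 34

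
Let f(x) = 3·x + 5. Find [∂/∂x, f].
3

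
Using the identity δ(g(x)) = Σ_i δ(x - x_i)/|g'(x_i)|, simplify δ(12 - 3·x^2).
\frac{\delta(x - 2) + \delta(x + 2)}{12}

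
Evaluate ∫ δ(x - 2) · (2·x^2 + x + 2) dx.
12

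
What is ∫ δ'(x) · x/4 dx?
- \frac{1}{4}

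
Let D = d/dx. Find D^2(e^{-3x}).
9 e^{- 3 x}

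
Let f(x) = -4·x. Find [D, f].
-4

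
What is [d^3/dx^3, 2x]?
6\frac{d^{2}}{dx^{2}}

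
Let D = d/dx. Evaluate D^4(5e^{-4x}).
1280 e^{- 4 x}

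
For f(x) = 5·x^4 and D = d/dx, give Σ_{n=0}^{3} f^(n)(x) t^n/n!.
5 x \left(4 t^{3} + 6 t^{2} x + 4 t x^{2} + x^{3}\right)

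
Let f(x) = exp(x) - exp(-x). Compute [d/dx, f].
2 \cosh{\left(x \right)}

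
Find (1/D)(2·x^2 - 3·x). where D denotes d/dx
\frac{2 x^{3}}{3} - \frac{3 x^{2}}{2}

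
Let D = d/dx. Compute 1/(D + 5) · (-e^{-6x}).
e^{- 6 x}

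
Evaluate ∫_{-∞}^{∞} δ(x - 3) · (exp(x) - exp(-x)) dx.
2 \sinh{\left(3 \right)}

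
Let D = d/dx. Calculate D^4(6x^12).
71280 x^{8}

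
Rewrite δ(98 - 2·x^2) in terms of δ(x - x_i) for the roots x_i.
\frac{\delta(x - 7) + \delta(x + 7)}{28}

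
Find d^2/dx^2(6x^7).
252 x^{5}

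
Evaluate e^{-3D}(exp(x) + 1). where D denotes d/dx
e^{x - 3} + 1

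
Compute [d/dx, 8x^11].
88 x^{10}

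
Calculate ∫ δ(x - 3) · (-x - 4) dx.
-7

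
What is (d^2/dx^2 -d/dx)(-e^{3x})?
- 6 e^{3 x}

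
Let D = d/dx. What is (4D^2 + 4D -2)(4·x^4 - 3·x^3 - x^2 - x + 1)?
- 8 x^{4} + 70 x^{3} + 158 x^{2} - 78 x - 14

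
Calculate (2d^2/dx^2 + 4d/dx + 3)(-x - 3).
- 3 x - 13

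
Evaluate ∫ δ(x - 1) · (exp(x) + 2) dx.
2 + e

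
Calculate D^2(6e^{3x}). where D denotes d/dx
54 e^{3 x}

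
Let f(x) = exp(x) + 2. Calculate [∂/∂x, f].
e^{x}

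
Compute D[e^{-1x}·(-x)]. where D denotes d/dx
\left(x - 1\right) e^{- x}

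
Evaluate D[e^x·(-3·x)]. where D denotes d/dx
3 \left(- x - 1\right) e^{x}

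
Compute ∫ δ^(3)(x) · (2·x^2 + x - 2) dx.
0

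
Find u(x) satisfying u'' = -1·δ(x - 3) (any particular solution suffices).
-\frac{|x - 3|}{2}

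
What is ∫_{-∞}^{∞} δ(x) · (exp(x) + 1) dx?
2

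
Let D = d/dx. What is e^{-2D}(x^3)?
x^{3} - 6 x^{2} + 12 x - 8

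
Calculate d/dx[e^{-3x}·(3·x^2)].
3 x \left(2 - 3 x\right) e^{- 3 x}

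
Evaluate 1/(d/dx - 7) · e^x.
- \frac{e^{x}}{6}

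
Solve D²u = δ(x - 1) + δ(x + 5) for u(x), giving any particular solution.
\frac{|x - 1|}{2} + \frac{|x + 5|}{2}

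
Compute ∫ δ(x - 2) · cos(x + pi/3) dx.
\cos{\left(\frac{\pi}{3} + 2 \right)}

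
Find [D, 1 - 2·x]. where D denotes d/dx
-2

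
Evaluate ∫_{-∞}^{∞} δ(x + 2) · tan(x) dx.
- \tan{\left(2 \right)}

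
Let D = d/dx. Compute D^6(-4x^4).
0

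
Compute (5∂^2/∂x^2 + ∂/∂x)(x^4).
4 x^{2} \left(x + 15\right)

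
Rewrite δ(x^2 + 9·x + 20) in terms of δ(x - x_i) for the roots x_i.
\frac{\delta(x + 5) + \delta(x + 4)}{1}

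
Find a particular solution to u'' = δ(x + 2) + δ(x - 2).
\frac{|x + 2|}{2} + \frac{|x - 2|}{2}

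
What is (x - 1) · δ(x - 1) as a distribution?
0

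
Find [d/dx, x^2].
2 x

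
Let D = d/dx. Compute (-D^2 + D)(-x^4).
4 x^{2} \left(3 - x\right)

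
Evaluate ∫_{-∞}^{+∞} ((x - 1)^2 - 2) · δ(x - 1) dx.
-2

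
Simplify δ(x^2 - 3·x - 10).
\frac{\delta(x - 5) + \delta(x + 2)}{7}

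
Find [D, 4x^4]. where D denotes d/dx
16 x^{3}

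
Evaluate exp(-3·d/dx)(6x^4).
6 x^{4} - 72 x^{3} + 324 x^{2} - 648 x + 486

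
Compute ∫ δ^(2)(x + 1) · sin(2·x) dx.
4 \sin{\left(2 \right)}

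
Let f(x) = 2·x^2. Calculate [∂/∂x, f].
4 x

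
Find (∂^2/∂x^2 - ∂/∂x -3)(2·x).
- 6 x - 2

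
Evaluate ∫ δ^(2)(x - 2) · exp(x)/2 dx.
\frac{e^{2}}{2}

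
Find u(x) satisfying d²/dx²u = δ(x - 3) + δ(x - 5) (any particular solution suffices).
\frac{|x - 3|}{2} + \frac{|x - 5|}{2}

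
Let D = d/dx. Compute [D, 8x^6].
48 x^{5}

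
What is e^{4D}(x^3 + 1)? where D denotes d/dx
x^{3} + 12 x^{2} + 48 x + 65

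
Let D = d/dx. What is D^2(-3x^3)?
- 18 x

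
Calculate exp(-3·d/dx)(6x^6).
6 x^{6} - 108 x^{5} + 810 x^{4} - 3240 x^{3} + 7290 x^{2} - 8748 x + 4374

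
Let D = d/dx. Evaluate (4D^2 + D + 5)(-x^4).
x^{2} \left(- 5 x^{2} - 4 x - 48\right)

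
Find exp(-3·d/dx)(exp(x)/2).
\frac{e^{x - 3}}{2}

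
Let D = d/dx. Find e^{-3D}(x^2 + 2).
x^{2} - 6 x + 11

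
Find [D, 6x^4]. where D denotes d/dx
24 x^{3}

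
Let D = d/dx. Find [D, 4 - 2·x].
-2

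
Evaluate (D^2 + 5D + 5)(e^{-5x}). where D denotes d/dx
5 e^{- 5 x}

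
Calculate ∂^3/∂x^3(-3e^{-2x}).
24 e^{- 2 x}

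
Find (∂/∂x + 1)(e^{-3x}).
- 2 e^{- 3 x}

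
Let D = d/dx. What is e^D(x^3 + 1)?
x^{3} + 3 x^{2} + 3 x + 2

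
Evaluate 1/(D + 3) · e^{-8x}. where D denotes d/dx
- \frac{e^{- 8 x}}{5}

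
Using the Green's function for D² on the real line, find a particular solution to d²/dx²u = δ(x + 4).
\frac{|x + 4|}{2}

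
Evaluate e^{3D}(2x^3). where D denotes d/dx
2 x^{3} + 18 x^{2} + 54 x + 54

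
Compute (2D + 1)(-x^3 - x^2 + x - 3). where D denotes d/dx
- x^{3} - 7 x^{2} - 3 x - 1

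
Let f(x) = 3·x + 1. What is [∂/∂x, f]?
3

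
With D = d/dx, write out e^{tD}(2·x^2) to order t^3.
2 t^{2} + 4 t x + 2 x^{2}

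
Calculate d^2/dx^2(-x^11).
- 110 x^{9}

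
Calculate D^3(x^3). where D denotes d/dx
6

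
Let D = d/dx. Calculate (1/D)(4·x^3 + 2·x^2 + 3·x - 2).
x^{4} + \frac{2 x^{3}}{3} + \frac{3 x^{2}}{2} - 2 x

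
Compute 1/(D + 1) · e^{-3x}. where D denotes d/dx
- \frac{e^{- 3 x}}{2}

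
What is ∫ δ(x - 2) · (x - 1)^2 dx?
1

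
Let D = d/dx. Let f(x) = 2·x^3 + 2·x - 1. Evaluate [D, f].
6 x^{2} + 2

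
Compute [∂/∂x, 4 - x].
-1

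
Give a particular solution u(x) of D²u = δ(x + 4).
\frac{|x + 4|}{2}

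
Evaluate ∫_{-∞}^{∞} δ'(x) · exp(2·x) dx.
-2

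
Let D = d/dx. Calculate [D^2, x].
2D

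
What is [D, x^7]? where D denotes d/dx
7 x^{6}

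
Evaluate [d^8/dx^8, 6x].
48\frac{d^{7}}{dx^{7}}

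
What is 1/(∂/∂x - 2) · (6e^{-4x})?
- e^{- 4 x}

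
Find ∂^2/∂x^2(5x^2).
10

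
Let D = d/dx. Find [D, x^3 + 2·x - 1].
3 x^{2} + 2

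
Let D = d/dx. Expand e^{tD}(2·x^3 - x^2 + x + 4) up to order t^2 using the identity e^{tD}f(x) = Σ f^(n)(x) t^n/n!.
t^{2} \left(6 x - 1\right) + t \left(6 x^{2} - 2 x + 1\right) + 2 x^{3} - x^{2} + x + 4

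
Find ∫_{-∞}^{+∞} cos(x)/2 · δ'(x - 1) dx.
\frac{\sin{\left(1 \right)}}{2}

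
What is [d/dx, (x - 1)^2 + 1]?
2 x - 2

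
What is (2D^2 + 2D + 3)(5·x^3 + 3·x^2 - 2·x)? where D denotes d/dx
15 x^{3} + 39 x^{2} + 66 x + 8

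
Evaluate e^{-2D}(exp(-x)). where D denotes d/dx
e^{2 - x}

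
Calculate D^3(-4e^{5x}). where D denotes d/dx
- 500 e^{5 x}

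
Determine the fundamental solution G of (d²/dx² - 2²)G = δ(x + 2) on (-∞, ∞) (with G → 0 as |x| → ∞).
-\frac{e^{-2|x + 2|}}{4}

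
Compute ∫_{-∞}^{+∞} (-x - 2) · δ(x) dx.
-2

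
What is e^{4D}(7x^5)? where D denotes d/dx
7 x^{5} + 140 x^{4} + 1120 x^{3} + 4480 x^{2} + 8960 x + 7168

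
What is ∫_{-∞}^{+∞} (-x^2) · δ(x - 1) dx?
-1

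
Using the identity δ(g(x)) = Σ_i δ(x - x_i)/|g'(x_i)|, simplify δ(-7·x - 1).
\frac{\delta(x + 1/7)}{7}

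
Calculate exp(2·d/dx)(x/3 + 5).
\frac{x}{3} + \frac{17}{3}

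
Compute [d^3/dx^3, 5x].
15\frac{d^{2}}{dx^{2}}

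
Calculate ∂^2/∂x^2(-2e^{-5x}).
- 50 e^{- 5 x}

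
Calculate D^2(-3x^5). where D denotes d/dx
- 60 x^{3}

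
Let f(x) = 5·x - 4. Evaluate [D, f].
5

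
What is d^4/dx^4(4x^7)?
3360 x^{3}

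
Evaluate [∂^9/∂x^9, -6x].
-54\frac{d^{8}}{dx^{8}}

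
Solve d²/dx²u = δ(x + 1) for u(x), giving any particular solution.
\frac{|x + 1|}{2}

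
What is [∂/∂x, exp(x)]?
e^{x}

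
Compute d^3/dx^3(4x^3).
24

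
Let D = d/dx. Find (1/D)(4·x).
2 x^{2}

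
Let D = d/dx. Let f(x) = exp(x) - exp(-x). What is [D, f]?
2 \cosh{\left(x \right)}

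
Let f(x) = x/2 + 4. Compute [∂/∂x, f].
\frac{1}{2}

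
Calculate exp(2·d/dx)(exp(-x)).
e^{- x - 2}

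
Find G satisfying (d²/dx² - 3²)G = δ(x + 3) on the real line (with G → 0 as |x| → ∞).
-\frac{e^{-3|x + 3|}}{6}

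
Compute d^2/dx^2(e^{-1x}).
e^{- x}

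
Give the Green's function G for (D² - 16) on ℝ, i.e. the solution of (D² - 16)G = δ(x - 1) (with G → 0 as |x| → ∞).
-\frac{e^{-4|x - 1|}}{8}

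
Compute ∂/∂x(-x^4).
- 4 x^{3}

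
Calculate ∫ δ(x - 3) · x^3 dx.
27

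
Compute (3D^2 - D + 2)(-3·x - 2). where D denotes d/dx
- 6 x - 1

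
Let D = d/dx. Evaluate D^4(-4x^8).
- 6720 x^{4}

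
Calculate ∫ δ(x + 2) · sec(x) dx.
\sec{\left(2 \right)}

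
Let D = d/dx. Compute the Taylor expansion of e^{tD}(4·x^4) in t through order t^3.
4 x \left(4 t^{3} + 6 t^{2} x + 4 t x^{2} + x^{3}\right)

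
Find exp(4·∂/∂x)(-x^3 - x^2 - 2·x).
- x^{3} - 13 x^{2} - 58 x - 88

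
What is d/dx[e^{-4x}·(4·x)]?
4 \left(1 - 4 x\right) e^{- 4 x}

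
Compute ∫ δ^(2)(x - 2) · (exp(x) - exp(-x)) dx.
2 \sinh{\left(2 \right)}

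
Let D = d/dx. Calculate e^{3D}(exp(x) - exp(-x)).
2 \sinh{\left(x + 3 \right)}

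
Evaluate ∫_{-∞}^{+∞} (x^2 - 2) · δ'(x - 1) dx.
-2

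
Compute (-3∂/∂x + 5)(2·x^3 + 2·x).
10 x^{3} - 18 x^{2} + 10 x - 6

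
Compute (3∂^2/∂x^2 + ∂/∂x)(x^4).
4 x^{2} \left(x + 9\right)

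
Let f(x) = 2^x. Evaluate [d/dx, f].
2^{x} \log{\left(2 \right)}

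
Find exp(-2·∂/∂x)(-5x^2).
- 5 x^{2} + 20 x - 20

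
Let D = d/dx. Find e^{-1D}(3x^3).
3 x^{3} - 9 x^{2} + 9 x - 3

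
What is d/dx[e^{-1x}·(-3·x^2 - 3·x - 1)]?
\left(3 x^{2} - 3 x - 2\right) e^{- x}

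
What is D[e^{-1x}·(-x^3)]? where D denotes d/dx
x^{2} \left(x - 3\right) e^{- x}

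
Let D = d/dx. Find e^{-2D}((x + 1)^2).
x^{2} - 2 x + 1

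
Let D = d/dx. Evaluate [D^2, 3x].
6D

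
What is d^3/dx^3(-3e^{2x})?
- 24 e^{2 x}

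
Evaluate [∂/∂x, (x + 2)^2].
2 x + 4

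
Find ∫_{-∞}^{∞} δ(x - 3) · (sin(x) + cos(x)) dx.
\cos{\left(3 \right)} + \sin{\left(3 \right)}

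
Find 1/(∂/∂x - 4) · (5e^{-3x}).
- \frac{5 e^{- 3 x}}{7}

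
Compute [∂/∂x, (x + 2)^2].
2 x + 4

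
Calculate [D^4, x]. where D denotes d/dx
4D^{3}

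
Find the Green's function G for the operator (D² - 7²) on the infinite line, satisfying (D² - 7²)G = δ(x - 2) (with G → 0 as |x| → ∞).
-\frac{e^{-7|x - 2|}}{14}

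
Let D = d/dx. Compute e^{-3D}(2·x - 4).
2 x - 10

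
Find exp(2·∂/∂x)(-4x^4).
- 4 x^{4} - 32 x^{3} - 96 x^{2} - 128 x - 64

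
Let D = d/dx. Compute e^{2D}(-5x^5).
- 5 x^{5} - 50 x^{4} - 200 x^{3} - 400 x^{2} - 400 x - 160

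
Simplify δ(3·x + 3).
\frac{\delta(x + 1)}{3}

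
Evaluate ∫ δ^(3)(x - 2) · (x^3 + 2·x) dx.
-6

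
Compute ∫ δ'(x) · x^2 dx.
0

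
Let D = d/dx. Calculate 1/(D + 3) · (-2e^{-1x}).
- e^{- x}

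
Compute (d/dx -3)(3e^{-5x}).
- 24 e^{- 5 x}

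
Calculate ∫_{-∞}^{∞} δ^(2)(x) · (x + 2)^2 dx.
2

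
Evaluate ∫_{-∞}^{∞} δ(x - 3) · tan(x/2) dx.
\tan{\left(\frac{3}{2} \right)}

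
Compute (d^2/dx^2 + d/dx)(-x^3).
3 x \left(- x - 2\right)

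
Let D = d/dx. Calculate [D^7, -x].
-7D^{6}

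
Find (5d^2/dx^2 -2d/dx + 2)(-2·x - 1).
2 - 4 x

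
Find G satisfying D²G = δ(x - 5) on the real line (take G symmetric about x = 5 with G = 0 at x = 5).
\frac{|x - 5|}{2}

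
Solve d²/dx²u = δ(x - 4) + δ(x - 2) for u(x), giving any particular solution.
\frac{|x - 4|}{2} + \frac{|x - 2|}{2}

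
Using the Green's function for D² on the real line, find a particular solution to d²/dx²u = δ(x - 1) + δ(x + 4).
\frac{|x - 1|}{2} + \frac{|x + 4|}{2}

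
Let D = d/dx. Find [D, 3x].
3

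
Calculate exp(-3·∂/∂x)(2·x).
2 x - 6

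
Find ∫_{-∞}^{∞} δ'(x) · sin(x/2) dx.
- \frac{1}{2}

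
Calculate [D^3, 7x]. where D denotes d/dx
21D^{2}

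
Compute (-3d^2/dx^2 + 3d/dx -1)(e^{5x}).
- 61 e^{5 x}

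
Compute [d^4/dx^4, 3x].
12\frac{d^{3}}{dx^{3}}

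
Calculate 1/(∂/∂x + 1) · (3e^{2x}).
e^{2 x}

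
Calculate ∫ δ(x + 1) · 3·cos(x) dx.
3 \cos{\left(1 \right)}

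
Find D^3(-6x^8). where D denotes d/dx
- 2016 x^{5}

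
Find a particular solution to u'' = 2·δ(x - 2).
|x - 2|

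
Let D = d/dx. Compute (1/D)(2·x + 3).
x^{2} + 3 x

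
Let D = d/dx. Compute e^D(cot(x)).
\cot{\left(x + 1 \right)}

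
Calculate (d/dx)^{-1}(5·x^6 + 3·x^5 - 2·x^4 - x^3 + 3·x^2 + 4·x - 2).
\frac{5 x^{7}}{7} + \frac{x^{6}}{2} - \frac{2 x^{5}}{5} - \frac{x^{4}}{4} + x^{3} + 2 x^{2} - 2 x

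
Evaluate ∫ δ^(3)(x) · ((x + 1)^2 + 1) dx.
0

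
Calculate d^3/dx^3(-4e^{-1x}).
4 e^{- x}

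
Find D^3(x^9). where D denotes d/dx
504 x^{6}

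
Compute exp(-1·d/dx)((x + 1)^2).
x^{2}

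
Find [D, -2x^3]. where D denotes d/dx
- 6 x^{2}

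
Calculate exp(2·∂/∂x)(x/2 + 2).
\frac{x}{2} + 3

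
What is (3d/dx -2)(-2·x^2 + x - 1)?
4 x^{2} - 14 x + 5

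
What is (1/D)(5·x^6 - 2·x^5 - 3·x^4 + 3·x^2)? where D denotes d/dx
\frac{5 x^{7}}{7} - \frac{x^{6}}{3} - \frac{3 x^{5}}{5} + x^{3}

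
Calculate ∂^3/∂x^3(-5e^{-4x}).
320 e^{- 4 x}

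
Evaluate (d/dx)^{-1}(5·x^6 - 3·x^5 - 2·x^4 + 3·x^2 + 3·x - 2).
\frac{5 x^{7}}{7} - \frac{x^{6}}{2} - \frac{2 x^{5}}{5} + x^{3} + \frac{3 x^{2}}{2} - 2 x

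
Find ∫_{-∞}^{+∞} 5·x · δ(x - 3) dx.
15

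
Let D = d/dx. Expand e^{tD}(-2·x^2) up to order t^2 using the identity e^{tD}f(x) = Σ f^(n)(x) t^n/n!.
- 2 t^{2} - 4 t x - 2 x^{2}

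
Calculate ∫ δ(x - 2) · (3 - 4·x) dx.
-5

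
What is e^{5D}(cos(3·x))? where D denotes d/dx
\cos{\left(3 x + 15 \right)}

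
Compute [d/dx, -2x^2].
- 4 x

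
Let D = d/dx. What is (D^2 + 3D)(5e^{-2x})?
- 10 e^{- 2 x}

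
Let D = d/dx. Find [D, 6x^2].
12 x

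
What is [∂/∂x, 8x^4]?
32 x^{3}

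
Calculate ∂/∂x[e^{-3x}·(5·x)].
5 \left(1 - 3 x\right) e^{- 3 x}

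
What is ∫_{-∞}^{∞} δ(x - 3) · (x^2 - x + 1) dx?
7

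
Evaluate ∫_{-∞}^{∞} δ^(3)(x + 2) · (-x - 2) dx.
0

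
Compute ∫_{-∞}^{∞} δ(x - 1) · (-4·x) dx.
-4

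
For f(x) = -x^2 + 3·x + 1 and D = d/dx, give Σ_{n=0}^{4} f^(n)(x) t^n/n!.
- t^{2} - t \left(2 x - 3\right) - x^{2} + 3 x + 1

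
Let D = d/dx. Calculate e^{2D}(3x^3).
3 x^{3} + 18 x^{2} + 36 x + 24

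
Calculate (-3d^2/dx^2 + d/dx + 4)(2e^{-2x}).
- 20 e^{- 2 x}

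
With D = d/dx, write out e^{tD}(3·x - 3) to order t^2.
3 t + 3 x - 3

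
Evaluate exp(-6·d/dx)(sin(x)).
\sin{\left(x - 6 \right)}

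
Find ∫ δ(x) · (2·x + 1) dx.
1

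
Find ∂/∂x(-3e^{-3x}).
9 e^{- 3 x}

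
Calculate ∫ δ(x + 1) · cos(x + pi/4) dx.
\sin{\left(\frac{\pi}{4} + 1 \right)}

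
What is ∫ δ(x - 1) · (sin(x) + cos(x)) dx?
\cos{\left(1 \right)} + \sin{\left(1 \right)}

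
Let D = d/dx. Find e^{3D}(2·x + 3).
2 x + 9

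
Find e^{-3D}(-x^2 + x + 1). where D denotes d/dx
- x^{2} + 7 x - 11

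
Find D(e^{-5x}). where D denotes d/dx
- 5 e^{- 5 x}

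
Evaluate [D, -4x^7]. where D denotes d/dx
- 28 x^{6}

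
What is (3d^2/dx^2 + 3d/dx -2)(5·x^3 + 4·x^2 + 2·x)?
- 10 x^{3} + 37 x^{2} + 110 x + 30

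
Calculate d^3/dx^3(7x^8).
2352 x^{5}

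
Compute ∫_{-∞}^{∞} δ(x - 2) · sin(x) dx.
\sin{\left(2 \right)}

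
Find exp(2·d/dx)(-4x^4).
- 4 x^{4} - 32 x^{3} - 96 x^{2} - 128 x - 64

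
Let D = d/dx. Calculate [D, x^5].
5 x^{4}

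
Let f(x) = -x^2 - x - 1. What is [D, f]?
- 2 x - 1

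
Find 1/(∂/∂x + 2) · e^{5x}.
\frac{e^{5 x}}{7}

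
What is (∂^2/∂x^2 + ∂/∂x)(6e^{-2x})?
12 e^{- 2 x}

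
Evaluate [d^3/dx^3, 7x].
21\frac{d^{2}}{dx^{2}}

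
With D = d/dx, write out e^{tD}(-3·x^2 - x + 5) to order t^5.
- 3 t^{2} - t \left(6 x + 1\right) - 3 x^{2} - x + 5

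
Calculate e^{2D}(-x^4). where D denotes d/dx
- x^{4} - 8 x^{3} - 24 x^{2} - 32 x - 16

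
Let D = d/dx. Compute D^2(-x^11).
- 110 x^{9}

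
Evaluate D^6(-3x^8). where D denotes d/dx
- 60480 x^{2}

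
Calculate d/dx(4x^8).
32 x^{7}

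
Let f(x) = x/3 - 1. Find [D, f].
\frac{1}{3}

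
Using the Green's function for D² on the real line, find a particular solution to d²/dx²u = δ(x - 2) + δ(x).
\frac{|x - 2|}{2} + \frac{|x|}{2}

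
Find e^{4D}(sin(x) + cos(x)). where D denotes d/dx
\sqrt{2} \sin{\left(x + \frac{\pi}{4} + 4 \right)}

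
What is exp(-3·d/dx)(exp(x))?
e^{x - 3}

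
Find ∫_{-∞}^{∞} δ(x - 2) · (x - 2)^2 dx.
0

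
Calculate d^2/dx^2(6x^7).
252 x^{5}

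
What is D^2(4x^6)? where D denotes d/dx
120 x^{4}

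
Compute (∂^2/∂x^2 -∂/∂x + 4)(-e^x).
- 4 e^{x}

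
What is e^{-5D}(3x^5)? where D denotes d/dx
3 x^{5} - 75 x^{4} + 750 x^{3} - 3750 x^{2} + 9375 x - 9375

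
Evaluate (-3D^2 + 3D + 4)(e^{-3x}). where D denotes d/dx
- 32 e^{- 3 x}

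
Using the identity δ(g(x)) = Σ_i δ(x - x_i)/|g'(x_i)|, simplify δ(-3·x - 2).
\frac{\delta(x + 2/3)}{3}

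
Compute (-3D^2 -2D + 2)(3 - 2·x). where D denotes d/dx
10 - 4 x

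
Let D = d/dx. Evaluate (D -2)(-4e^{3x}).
- 4 e^{3 x}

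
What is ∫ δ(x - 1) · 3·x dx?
3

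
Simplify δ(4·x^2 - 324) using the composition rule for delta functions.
\frac{\delta(x - 9) + \delta(x + 9)}{72}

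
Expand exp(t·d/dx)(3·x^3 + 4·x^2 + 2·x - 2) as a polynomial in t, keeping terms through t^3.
3 t^{3} + t^{2} \left(9 x + 4\right) + t \left(9 x^{2} + 8 x + 2\right) + 3 x^{3} + 4 x^{2} + 2 x - 2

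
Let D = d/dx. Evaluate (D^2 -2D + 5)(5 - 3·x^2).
- 15 x^{2} + 12 x + 19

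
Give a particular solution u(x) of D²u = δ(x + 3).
\frac{|x + 3|}{2}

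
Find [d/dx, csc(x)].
- \cot{\left(x \right)} \csc{\left(x \right)}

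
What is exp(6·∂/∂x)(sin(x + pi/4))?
\sin{\left(x + \frac{\pi}{4} + 6 \right)}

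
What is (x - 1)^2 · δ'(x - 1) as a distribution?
0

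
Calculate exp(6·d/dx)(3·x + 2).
3 x + 20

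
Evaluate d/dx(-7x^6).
- 42 x^{5}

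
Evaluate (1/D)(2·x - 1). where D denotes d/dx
x^{2} - x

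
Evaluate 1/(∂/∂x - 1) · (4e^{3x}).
2 e^{3 x}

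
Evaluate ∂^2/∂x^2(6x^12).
792 x^{10}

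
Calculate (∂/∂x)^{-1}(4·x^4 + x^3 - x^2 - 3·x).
\frac{4 x^{5}}{5} + \frac{x^{4}}{4} - \frac{x^{3}}{3} - \frac{3 x^{2}}{2}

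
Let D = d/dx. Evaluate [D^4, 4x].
16D^{3}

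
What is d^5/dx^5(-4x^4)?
0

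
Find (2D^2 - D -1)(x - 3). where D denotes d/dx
2 - x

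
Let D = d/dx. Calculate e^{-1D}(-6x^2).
- 6 x^{2} + 12 x - 6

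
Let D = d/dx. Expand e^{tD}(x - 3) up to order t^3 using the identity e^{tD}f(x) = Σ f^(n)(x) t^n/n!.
t + x - 3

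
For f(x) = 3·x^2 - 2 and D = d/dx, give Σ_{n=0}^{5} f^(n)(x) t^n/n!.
3 t^{2} + 6 t x + 3 x^{2} - 2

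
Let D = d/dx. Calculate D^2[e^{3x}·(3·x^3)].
9 x \left(3 x^{2} + 6 x + 2\right) e^{3 x}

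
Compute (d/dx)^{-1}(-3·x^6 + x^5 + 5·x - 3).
- \frac{3 x^{7}}{7} + \frac{x^{6}}{6} + \frac{5 x^{2}}{2} - 3 x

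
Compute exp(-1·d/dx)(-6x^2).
- 6 x^{2} + 12 x - 6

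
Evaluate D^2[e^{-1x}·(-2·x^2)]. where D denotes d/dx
2 \left(- x^{2} + 4 x - 2\right) e^{- x}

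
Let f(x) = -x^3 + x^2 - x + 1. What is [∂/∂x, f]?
- 3 x^{2} + 2 x - 1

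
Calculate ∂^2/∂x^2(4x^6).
120 x^{4}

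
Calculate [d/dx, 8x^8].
64 x^{7}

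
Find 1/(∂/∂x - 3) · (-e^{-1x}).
\frac{e^{- x}}{4}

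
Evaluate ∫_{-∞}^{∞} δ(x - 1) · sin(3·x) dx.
\sin{\left(3 \right)}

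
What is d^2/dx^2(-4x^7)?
- 168 x^{5}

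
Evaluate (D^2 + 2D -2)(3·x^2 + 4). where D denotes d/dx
- 6 x^{2} + 12 x - 2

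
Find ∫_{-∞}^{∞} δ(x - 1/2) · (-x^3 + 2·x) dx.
\frac{7}{8}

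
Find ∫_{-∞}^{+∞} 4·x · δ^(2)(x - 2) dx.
0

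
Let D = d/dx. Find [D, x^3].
3 x^{2}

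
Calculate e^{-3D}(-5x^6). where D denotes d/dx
- 5 x^{6} + 90 x^{5} - 675 x^{4} + 2700 x^{3} - 6075 x^{2} + 7290 x - 3645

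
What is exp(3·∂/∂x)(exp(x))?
e^{x + 3}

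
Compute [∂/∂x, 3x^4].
12 x^{3}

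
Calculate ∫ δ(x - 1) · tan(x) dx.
\tan{\left(1 \right)}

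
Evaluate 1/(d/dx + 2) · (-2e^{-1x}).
- 2 e^{- x}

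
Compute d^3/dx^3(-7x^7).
- 1470 x^{4}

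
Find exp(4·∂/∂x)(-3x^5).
- 3 x^{5} - 60 x^{4} - 480 x^{3} - 1920 x^{2} - 3840 x - 3072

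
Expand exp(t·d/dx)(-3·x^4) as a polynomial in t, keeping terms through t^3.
3 x \left(- 4 t^{3} - 6 t^{2} x - 4 t x^{2} - x^{3}\right)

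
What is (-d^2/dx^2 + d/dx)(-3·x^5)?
15 x^{3} \left(4 - x\right)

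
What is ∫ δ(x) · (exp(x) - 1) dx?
0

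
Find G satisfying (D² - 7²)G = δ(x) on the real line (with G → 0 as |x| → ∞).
-\frac{e^{-7|x|}}{14}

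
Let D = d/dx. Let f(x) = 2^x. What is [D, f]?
2^{x} \log{\left(2 \right)}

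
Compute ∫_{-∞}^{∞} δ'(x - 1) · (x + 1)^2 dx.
-4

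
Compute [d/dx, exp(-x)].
- e^{- x}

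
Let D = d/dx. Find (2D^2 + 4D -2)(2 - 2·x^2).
4 x^{2} - 16 x - 12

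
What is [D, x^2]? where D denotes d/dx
2 x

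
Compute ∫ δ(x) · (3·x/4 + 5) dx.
5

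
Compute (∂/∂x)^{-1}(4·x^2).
\frac{4 x^{3}}{3}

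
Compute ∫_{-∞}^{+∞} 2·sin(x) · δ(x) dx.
0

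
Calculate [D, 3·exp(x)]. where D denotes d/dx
3 e^{x}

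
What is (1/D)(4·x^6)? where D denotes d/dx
\frac{4 x^{7}}{7}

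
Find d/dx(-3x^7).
- 21 x^{6}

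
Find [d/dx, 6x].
6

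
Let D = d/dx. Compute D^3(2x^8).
672 x^{5}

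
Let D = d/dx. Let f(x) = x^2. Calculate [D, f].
2 x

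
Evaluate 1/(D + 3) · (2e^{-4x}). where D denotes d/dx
- 2 e^{- 4 x}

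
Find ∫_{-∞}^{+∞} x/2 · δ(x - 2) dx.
1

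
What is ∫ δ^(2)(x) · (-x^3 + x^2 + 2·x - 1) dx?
2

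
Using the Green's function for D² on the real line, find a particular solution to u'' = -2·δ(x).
-|x|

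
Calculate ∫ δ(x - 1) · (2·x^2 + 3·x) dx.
5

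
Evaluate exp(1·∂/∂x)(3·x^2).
3 x^{2} + 6 x + 3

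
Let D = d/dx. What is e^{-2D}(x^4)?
x^{4} - 8 x^{3} + 24 x^{2} - 32 x + 16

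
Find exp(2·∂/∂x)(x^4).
x^{4} + 8 x^{3} + 24 x^{2} + 32 x + 16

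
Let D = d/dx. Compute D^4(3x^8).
5040 x^{4}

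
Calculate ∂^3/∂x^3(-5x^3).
-30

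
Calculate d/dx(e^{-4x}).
- 4 e^{- 4 x}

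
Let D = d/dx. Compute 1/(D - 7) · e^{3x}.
- \frac{e^{3 x}}{4}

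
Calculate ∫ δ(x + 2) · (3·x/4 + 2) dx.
\frac{1}{2}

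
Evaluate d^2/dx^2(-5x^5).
- 100 x^{3}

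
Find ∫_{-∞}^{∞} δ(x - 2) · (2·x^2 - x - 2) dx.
4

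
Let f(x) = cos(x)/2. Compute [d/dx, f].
- \frac{\sin{\left(x \right)}}{2}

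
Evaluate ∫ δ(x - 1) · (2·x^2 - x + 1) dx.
2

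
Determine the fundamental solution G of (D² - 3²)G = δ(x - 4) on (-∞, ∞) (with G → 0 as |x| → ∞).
-\frac{e^{-3|x - 4|}}{6}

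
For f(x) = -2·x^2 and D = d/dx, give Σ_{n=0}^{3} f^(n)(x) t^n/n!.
- 2 t^{2} - 4 t x - 2 x^{2}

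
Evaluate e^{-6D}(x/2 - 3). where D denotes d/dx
\frac{x}{2} - 6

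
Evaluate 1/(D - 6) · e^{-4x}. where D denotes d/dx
- \frac{e^{- 4 x}}{10}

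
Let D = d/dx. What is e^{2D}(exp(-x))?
e^{- x - 2}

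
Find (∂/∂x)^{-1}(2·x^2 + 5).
\frac{2 x^{3}}{3} + 5 x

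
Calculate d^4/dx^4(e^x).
e^{x}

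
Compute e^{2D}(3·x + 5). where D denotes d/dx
3 x + 11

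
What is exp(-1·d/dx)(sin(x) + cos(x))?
\sqrt{2} \cos{\left(- x + \frac{\pi}{4} + 1 \right)}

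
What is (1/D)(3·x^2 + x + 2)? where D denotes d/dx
x^{3} + \frac{x^{2}}{2} + 2 x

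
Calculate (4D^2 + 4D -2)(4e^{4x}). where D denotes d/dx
312 e^{4 x}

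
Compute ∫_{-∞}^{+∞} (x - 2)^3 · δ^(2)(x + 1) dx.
-18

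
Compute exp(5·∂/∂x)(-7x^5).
- 7 x^{5} - 175 x^{4} - 1750 x^{3} - 8750 x^{2} - 21875 x - 21875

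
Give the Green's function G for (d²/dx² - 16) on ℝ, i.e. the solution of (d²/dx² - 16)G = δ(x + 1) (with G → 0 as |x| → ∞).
-\frac{e^{-4|x + 1|}}{8}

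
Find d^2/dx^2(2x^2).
4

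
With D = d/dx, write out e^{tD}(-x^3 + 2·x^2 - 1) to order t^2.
- t^{2} \left(3 x - 2\right) - t x \left(3 x - 4\right) - x^{3} + 2 x^{2} - 1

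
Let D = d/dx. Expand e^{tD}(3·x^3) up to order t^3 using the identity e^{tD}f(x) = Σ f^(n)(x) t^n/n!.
3 t^{3} + 9 t^{2} x + 9 t x^{2} + 3 x^{3}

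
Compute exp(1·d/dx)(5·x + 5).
5 x + 10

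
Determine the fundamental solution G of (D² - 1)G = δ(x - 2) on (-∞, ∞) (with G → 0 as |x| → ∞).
-\frac{e^{-|x - 2|}}{2}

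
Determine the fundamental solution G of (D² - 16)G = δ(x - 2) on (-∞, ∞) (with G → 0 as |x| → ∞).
-\frac{e^{-4|x - 2|}}{8}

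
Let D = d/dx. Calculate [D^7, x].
7D^{6}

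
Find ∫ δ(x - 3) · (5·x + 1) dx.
16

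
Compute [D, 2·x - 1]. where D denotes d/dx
2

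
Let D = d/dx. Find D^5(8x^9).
120960 x^{4}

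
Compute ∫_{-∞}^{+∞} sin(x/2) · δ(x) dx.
0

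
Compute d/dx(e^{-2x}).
- 2 e^{- 2 x}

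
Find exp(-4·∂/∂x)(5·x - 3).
5 x - 23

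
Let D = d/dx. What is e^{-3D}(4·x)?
4 x - 12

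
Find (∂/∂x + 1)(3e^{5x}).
18 e^{5 x}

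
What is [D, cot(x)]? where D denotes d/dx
- \frac{1}{\sin^{2}{\left(x \right)}}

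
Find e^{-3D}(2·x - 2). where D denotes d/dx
2 x - 8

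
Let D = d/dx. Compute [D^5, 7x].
35D^{4}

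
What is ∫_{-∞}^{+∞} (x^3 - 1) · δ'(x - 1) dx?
-3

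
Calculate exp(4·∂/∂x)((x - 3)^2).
x^{2} + 2 x + 1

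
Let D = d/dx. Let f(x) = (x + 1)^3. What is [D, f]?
3 \left(x + 1\right)^{2}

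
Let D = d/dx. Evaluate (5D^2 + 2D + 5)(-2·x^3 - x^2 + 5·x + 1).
- 10 x^{3} - 17 x^{2} - 39 x + 5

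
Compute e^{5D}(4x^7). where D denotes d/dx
4 x^{7} + 140 x^{6} + 2100 x^{5} + 17500 x^{4} + 87500 x^{3} + 262500 x^{2} + 437500 x + 312500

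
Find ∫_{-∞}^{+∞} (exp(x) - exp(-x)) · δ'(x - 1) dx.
- 2 \cosh{\left(1 \right)}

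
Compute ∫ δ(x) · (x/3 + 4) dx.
4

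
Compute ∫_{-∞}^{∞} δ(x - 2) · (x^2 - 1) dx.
3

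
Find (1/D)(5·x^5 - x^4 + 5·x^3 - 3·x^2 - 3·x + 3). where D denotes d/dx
\frac{5 x^{6}}{6} - \frac{x^{5}}{5} + \frac{5 x^{4}}{4} - x^{3} - \frac{3 x^{2}}{2} + 3 x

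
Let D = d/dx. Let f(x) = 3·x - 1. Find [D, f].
3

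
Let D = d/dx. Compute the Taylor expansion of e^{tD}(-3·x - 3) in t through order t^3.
- 3 t - 3 x - 3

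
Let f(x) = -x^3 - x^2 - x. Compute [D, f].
- 3 x^{2} - 2 x - 1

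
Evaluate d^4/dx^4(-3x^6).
- 1080 x^{2}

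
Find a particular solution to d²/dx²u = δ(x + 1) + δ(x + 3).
\frac{|x + 1|}{2} + \frac{|x + 3|}{2}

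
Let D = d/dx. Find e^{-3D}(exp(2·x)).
e^{2 x - 6}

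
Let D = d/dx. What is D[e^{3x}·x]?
\left(3 x + 1\right) e^{3 x}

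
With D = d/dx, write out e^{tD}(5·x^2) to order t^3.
5 t^{2} + 10 t x + 5 x^{2}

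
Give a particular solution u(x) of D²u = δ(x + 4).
\frac{|x + 4|}{2}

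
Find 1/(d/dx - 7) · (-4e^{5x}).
2 e^{5 x}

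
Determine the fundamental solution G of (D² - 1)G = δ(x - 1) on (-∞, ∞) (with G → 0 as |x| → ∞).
-\frac{e^{-|x - 1|}}{2}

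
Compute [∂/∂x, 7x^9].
63 x^{8}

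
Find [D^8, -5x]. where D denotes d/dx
-40D^{7}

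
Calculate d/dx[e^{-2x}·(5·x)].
5 \left(1 - 2 x\right) e^{- 2 x}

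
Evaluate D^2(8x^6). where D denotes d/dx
240 x^{4}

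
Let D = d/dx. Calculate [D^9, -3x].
-27D^{8}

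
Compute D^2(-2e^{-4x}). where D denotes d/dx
- 32 e^{- 4 x}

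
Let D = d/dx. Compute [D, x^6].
6 x^{5}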